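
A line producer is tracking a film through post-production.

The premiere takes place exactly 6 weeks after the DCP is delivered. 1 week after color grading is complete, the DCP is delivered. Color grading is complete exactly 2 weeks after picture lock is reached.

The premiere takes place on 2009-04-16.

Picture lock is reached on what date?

2009-02-12

The premiere takes place: Apr 16, 2009.
The DCP is delivered: Apr 16, 2009 − 6 weeks = Mar 5, 2009.
Color grading is complete: Mar 5, 2009 − 1 week = Feb 26, 2009.
Picture lock is reached: Feb 26, 2009 − 2 weeks = Feb 12, 2009.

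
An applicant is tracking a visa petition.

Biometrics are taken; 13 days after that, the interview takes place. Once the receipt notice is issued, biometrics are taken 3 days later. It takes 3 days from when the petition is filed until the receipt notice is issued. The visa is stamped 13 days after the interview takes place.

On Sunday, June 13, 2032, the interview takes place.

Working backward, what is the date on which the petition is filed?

Tuesday, May 25, 2032

The interview takes place: Jun 13, 2032.
Biometrics are taken: Jun 13, 2032 − 13 days = May 31, 2032.
The receipt notice is issued: May 31, 2032 − 3 days = May 28, 2032.
The petition is filed: May 28, 2032 − 3 days = May 25, 2032.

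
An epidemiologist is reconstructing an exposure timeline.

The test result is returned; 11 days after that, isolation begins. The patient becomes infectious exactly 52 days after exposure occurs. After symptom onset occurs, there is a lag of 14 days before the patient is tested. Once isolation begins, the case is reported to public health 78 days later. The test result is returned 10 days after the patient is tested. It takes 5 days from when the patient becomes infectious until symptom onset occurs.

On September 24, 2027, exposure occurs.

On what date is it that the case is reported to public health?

March 12, 2028

Exposure occurs: Sep 24, 2027.
The patient becomes infectious: Sep 24, 2027 + 52 days = Nov 15, 2027.
Symptom onset occurs: Nov 15, 2027 + 5 days = Nov 20, 2027.
The patient is tested: Nov 20, 2027 + 14 days = Dec 4, 2027.
The test result is returned: Dec 4, 2027 + 10 days = Dec 14, 2027.
Isolation begins: Dec 14, 2027 + 11 days = Dec 25, 2027.
The case is reported to public health: Dec 25, 2027 + 78 days = Mar 12, 2028.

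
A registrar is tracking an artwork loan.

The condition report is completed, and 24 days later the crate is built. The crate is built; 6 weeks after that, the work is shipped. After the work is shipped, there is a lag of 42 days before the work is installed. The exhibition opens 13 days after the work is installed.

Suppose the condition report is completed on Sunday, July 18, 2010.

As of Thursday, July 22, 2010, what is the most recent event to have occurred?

The condition report is completed

The condition report is completed: Jul 18, 2010.
The crate is built: Jul 18, 2010 + 24 days = Aug 11, 2010.
The work is shipped: Aug 11, 2010 + 6 weeks = Sep 22, 2010.
The work is installed: Sep 22, 2010 + 42 days = Nov 3, 2010.
The exhibition opens: Nov 3, 2010 + 13 days = Nov 16, 2010.
Jul 22, 2010 falls between when the condition report is completed (Jul 18, 2010) and when the crate is built (Aug 11, 2010).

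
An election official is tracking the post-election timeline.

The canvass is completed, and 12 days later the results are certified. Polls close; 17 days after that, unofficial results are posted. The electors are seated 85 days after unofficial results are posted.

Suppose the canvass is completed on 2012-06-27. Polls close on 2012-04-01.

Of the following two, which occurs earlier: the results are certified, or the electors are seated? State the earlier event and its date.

The canvass is completed: Jun 27, 2012.
The results are certified: Jun 27, 2012 + 12 days = Jul 9, 2012.
Polls close: Apr 1, 2012.
Unofficial results are posted: Apr 1, 2012 + 17 days = Apr 18, 2012.
The electors are seated: Apr 18, 2012 + 85 days = Jul 12, 2012.
Comparing: the results are certified on Jul 9, 2012 vs the electors are seated on Jul 12, 2012. Earlier: the results are certified.

The results are certified — 2012-07-09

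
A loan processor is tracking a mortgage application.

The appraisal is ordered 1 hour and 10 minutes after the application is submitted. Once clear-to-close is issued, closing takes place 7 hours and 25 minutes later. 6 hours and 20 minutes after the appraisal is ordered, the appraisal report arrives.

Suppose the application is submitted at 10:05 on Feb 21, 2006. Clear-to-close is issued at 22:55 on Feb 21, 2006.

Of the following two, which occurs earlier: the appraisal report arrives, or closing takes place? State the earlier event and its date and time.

The appraisal report arrives — 17:35 on Feb 21, 2006

The application is submitted: 10:05 Feb 21, 2006.
The appraisal is ordered: 10:05 Feb 21, 2006 + 1h10m = 11:15 Feb 21, 2006.
The appraisal report arrives: 11:15 Feb 21, 2006 + 6h20m = 17:35 Feb 21, 2006.
Clear-to-close is issued: 22:55 Feb 21, 2006.
Closing takes place: 22:55 Feb 21, 2006 + 7h25m = 06:20 Feb 22, 2006.
Comparing: the appraisal report arrives at 17:35 Feb 21, 2006 vs closing takes place at 06:20 Feb 22, 2006. Earlier: the appraisal report arrives.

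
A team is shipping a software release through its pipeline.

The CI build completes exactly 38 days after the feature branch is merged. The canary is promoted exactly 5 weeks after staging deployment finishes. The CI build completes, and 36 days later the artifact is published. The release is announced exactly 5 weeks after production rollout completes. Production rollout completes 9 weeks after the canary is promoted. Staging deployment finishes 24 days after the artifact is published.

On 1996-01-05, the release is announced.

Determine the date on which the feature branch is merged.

1995-05-19

The release is announced: Jan 5, 1996.
Production rollout completes: Jan 5, 1996 − 5 weeks = Dec 1, 1995.
The canary is promoted: Dec 1, 1995 − 9 weeks = Sep 29, 1995.
Staging deployment finishes: Sep 29, 1995 − 5 weeks = Aug 25, 1995.
The artifact is published: Aug 25, 1995 − 24 days = Aug 1, 1995.
The CI build completes: Aug 1, 1995 − 36 days = Jun 26, 1995.
The feature branch is merged: Jun 26, 1995 − 38 days = May 19, 1995.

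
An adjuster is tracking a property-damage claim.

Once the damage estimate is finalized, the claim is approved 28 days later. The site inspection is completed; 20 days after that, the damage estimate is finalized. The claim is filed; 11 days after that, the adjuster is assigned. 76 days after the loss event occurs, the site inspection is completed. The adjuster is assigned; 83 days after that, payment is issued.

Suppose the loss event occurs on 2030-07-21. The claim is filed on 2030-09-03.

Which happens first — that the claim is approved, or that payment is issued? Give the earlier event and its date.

The loss event occurs: Jul 21, 2030.
The site inspection is completed: Jul 21, 2030 + 76 days = Oct 5, 2030.
The damage estimate is finalized: Oct 5, 2030 + 20 days = Oct 25, 2030.
The claim is approved: Oct 25, 2030 + 28 days = Nov 22, 2030.
The claim is filed: Sep 3, 2030.
The adjuster is assigned: Sep 3, 2030 + 11 days = Sep 14, 2030.
Payment is issued: Sep 14, 2030 + 83 days = Dec 6, 2030.
Comparing: the claim is approved on Nov 22, 2030 vs payment is issued on Dec 6, 2030. Earlier: the claim is approved.

The claim is approved — 2030-11-22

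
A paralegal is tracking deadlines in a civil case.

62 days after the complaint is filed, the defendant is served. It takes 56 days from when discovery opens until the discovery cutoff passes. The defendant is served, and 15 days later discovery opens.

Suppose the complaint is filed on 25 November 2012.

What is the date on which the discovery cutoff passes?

The complaint is filed: Nov 25, 2012.
The defendant is served: Nov 25, 2012 + 62 days = Jan 26, 2013.
Discovery opens: Jan 26, 2013 + 15 days = Feb 10, 2013.
The discovery cutoff passes: Feb 10, 2013 + 56 days = Apr 7, 2013.

7 April 2013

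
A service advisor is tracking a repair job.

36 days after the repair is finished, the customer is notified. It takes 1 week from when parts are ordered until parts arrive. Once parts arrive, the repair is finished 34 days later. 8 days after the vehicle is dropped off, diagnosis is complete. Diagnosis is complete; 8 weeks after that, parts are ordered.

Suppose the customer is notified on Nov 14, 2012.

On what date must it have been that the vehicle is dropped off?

Jun 26, 2012

The customer is notified: Nov 14, 2012.
The repair is finished: Nov 14, 2012 − 36 days = Oct 9, 2012.
Parts arrive: Oct 9, 2012 − 34 days = Sep 5, 2012.
Parts are ordered: Sep 5, 2012 − 1 week = Aug 29, 2012.
Diagnosis is complete: Aug 29, 2012 − 8 weeks = Jul 4, 2012.
The vehicle is dropped off: Jul 4, 2012 − 8 days = Jun 26, 2012.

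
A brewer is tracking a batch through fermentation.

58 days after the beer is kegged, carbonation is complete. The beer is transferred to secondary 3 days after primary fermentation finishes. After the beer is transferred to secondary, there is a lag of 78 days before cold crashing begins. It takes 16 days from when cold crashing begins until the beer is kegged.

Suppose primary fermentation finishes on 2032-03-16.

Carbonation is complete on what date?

2032-08-18

Primary fermentation finishes: Mar 16, 2032.
The beer is transferred to secondary: Mar 16, 2032 + 3 days = Mar 19, 2032.
Cold crashing begins: Mar 19, 2032 + 78 days = Jun 5, 2032.
The beer is kegged: Jun 5, 2032 + 16 days = Jun 21, 2032.
Carbonation is complete: Jun 21, 2032 + 58 days = Aug 18, 2032.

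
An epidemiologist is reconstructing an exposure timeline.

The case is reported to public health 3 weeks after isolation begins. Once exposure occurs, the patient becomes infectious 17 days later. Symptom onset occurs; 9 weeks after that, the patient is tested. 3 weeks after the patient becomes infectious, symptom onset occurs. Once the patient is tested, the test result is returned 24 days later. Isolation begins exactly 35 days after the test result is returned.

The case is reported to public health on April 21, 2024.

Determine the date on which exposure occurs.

The case is reported to public health: Apr 21, 2024.
Isolation begins: Apr 21, 2024 − 3 weeks = Mar 31, 2024.
The test result is returned: Mar 31, 2024 − 35 days = Feb 25, 2024.
The patient is tested: Feb 25, 2024 − 24 days = Feb 1, 2024.
Symptom onset occurs: Feb 1, 2024 − 9 weeks = Nov 30, 2023.
The patient becomes infectious: Nov 30, 2023 − 3 weeks = Nov 9, 2023.
Exposure occurs: Nov 9, 2023 − 17 days = Oct 23, 2023.

October 23, 2023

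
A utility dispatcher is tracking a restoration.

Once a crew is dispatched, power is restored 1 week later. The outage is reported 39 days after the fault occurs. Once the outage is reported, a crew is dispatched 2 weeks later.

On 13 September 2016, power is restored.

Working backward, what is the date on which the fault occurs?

15 July 2016

Power is restored: Sep 13, 2016.
A crew is dispatched: Sep 13, 2016 − 1 week = Sep 6, 2016.
The outage is reported: Sep 6, 2016 − 2 weeks = Aug 23, 2016.
The fault occurs: Aug 23, 2016 − 39 days = Jul 15, 2016.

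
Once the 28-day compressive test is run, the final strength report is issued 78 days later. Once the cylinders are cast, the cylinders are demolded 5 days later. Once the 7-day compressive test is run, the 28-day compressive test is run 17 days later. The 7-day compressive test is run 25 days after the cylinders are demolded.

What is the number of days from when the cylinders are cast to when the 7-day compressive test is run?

30 days

Causal path: the cylinders are cast → the cylinders are demolded → the 7-day compressive test is run.
Total delay along the path: 5 + 25 = 30 days.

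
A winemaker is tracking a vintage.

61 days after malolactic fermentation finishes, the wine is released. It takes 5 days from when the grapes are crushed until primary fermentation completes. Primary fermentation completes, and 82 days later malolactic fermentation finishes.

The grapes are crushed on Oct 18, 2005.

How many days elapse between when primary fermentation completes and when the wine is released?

143 days

Causal path: primary fermentation completes → malolactic fermentation finishes → the wine is released.
Total delay along the path: 82 + 61 = 143 days.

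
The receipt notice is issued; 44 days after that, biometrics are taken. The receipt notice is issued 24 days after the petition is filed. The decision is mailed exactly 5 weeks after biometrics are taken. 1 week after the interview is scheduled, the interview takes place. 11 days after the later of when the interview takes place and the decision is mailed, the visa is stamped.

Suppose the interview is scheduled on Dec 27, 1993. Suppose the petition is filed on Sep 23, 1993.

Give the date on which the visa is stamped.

The interview is scheduled: Dec 27, 1993.
The interview takes place: Dec 27, 1993 + 1 week = Jan 3, 1994.
The petition is filed: Sep 23, 1993.
The receipt notice is issued: Sep 23, 1993 + 24 days = Oct 17, 1993.
Biometrics are taken: Oct 17, 1993 + 44 days = Nov 30, 1993.
The decision is mailed: Nov 30, 1993 + 5 weeks = Jan 4, 1994.
Both prerequisites met — the interview takes place (Jan 3, 1994), the decision is mailed (Jan 4, 1994); the later is Jan 4, 1994.
The visa is stamped: Jan 4, 1994 + 11 days = Jan 15, 1994.

Jan 15, 1994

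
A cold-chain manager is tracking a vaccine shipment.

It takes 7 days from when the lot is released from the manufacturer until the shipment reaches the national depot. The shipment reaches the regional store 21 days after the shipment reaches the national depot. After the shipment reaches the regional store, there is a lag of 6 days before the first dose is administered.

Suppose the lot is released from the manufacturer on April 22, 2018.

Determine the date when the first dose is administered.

The lot is released from the manufacturer: Apr 22, 2018.
The shipment reaches the national depot: Apr 22, 2018 + 7 days = Apr 29, 2018.
The shipment reaches the regional store: Apr 29, 2018 + 21 days = May 20, 2018.
The first dose is administered: May 20, 2018 + 6 days = May 26, 2018.

May 26, 2018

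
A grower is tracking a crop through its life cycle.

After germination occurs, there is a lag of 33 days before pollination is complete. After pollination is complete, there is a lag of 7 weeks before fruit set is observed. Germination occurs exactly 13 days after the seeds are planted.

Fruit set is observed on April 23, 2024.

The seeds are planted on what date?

January 19, 2024

Fruit set is observed: Apr 23, 2024.
Pollination is complete: Apr 23, 2024 − 7 weeks = Mar 5, 2024.
Germination occurs: Mar 5, 2024 − 33 days = Feb 1, 2024.
The seeds are planted: Feb 1, 2024 − 13 days = Jan 19, 2024.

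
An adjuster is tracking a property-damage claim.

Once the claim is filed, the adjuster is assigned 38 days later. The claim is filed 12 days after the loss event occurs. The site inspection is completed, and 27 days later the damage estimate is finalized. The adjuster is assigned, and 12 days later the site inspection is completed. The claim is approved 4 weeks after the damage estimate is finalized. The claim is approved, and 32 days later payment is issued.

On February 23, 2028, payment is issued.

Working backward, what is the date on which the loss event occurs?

September 27, 2027

Payment is issued: Feb 23, 2028.
The claim is approved: Feb 23, 2028 − 32 days = Jan 22, 2028.
The damage estimate is finalized: Jan 22, 2028 − 4 weeks = Dec 25, 2027.
The site inspection is completed: Dec 25, 2027 − 27 days = Nov 28, 2027.
The adjuster is assigned: Nov 28, 2027 − 12 days = Nov 16, 2027.
The claim is filed: Nov 16, 2027 − 38 days = Oct 9, 2027.
The loss event occurs: Oct 9, 2027 − 12 days = Sep 27, 2027.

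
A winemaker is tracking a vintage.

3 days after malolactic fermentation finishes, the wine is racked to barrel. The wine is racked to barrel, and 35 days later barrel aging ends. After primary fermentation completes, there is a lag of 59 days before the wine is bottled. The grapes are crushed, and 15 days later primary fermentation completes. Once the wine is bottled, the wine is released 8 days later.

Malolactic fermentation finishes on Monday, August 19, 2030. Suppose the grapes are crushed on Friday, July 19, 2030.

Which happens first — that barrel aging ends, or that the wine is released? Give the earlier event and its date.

Barrel aging ends — Thursday, September 26, 2030

Malolactic fermentation finishes: Aug 19, 2030.
The wine is racked to barrel: Aug 19, 2030 + 3 days = Aug 22, 2030.
Barrel aging ends: Aug 22, 2030 + 35 days = Sep 26, 2030.
The grapes are crushed: Jul 19, 2030.
Primary fermentation completes: Jul 19, 2030 + 15 days = Aug 3, 2030.
The wine is bottled: Aug 3, 2030 + 59 days = Oct 1, 2030.
The wine is released: Oct 1, 2030 + 8 days = Oct 9, 2030.
Comparing: barrel aging ends on Sep 26, 2030 vs the wine is released on Oct 9, 2030. Earlier: barrel aging ends.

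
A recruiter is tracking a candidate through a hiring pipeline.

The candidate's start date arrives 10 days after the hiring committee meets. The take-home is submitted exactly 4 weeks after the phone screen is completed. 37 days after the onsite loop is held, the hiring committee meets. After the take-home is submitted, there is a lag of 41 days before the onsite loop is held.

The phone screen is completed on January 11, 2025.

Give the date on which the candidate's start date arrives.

The phone screen is completed: Jan 11, 2025.
The take-home is submitted: Jan 11, 2025 + 4 weeks = Feb 8, 2025.
The onsite loop is held: Feb 8, 2025 + 41 days = Mar 21, 2025.
The hiring committee meets: Mar 21, 2025 + 37 days = Apr 27, 2025.
The candidate's start date arrives: Apr 27, 2025 + 10 days = May 7, 2025.

May 7, 2025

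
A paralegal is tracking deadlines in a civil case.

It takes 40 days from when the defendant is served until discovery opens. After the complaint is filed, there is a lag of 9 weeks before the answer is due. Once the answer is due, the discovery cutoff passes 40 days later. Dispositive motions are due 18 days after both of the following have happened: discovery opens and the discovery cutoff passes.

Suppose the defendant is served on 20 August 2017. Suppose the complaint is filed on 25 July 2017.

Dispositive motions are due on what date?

23 November 2017

The defendant is served: Aug 20, 2017.
Discovery opens: Aug 20, 2017 + 40 days = Sep 29, 2017.
The complaint is filed: Jul 25, 2017.
The answer is due: Jul 25, 2017 + 9 weeks = Sep 26, 2017.
The discovery cutoff passes: Sep 26, 2017 + 40 days = Nov 5, 2017.
Both prerequisites met — discovery opens (Sep 29, 2017), the discovery cutoff passes (Nov 5, 2017); the later is Nov 5, 2017.
Dispositive motions are due: Nov 5, 2017 + 18 days = Nov 23, 2017.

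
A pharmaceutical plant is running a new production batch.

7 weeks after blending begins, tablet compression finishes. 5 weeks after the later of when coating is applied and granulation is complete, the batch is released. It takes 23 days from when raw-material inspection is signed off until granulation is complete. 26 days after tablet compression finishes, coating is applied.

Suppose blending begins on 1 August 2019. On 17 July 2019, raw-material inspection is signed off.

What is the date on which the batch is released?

19 November 2019

Blending begins: Aug 1, 2019.
Tablet compression finishes: Aug 1, 2019 + 7 weeks = Sep 19, 2019.
Coating is applied: Sep 19, 2019 + 26 days = Oct 15, 2019.
Raw-material inspection is signed off: Jul 17, 2019.
Granulation is complete: Jul 17, 2019 + 23 days = Aug 9, 2019.
Both prerequisites met — coating is applied (Oct 15, 2019), granulation is complete (Aug 9, 2019); the later is Oct 15, 2019.
The batch is released: Oct 15, 2019 + 5 weeks = Nov 19, 2019.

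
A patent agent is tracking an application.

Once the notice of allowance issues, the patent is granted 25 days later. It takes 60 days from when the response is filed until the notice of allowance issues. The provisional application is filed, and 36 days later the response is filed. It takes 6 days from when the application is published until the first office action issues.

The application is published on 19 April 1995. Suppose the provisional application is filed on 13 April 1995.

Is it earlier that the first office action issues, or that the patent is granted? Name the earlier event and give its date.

The first office action issues — 25 April 1995

The application is published: Apr 19, 1995.
The first office action issues: Apr 19, 1995 + 6 days = Apr 25, 1995.
The provisional application is filed: Apr 13, 1995.
The response is filed: Apr 13, 1995 + 36 days = May 19, 1995.
The notice of allowance issues: May 19, 1995 + 60 days = Jul 18, 1995.
The patent is granted: Jul 18, 1995 + 25 days = Aug 12, 1995.
Comparing: the first office action issues on Apr 25, 1995 vs the patent is granted on Aug 12, 1995. Earlier: the first office action issues.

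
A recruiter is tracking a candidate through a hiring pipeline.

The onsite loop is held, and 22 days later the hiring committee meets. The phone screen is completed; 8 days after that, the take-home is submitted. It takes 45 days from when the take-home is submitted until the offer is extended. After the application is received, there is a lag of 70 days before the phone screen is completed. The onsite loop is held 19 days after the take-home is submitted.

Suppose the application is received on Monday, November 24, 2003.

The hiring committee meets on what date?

Monday, March 22, 2004

The application is received: Nov 24, 2003.
The phone screen is completed: Nov 24, 2003 + 70 days = Feb 2, 2004.
The take-home is submitted: Feb 2, 2004 + 8 days = Feb 10, 2004.
The onsite loop is held: Feb 10, 2004 + 19 days = Feb 29, 2004.
The hiring committee meets: Feb 29, 2004 + 22 days = Mar 22, 2004.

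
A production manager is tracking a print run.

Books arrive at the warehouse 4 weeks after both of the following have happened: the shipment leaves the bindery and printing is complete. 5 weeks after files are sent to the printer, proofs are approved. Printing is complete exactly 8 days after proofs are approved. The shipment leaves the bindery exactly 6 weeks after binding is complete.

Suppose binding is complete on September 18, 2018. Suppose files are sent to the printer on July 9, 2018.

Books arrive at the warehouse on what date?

November 27, 2018

Binding is complete: Sep 18, 2018.
The shipment leaves the bindery: Sep 18, 2018 + 6 weeks = Oct 30, 2018.
Files are sent to the printer: Jul 9, 2018.
Proofs are approved: Jul 9, 2018 + 5 weeks = Aug 13, 2018.
Printing is complete: Aug 13, 2018 + 8 days = Aug 21, 2018.
Both prerequisites met — the shipment leaves the bindery (Oct 30, 2018), printing is complete (Aug 21, 2018); the later is Oct 30, 2018.
Books arrive at the warehouse: Oct 30, 2018 + 4 weeks = Nov 27, 2018.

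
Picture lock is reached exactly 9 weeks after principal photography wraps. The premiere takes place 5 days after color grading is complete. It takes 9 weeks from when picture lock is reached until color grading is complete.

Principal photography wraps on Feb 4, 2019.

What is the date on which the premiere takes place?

Jun 15, 2019

Principal photography wraps: Feb 4, 2019.
Picture lock is reached: Feb 4, 2019 + 9 weeks = Apr 8, 2019.
Color grading is complete: Apr 8, 2019 + 9 weeks = Jun 10, 2019.
The premiere takes place: Jun 10, 2019 + 5 days = Jun 15, 2019.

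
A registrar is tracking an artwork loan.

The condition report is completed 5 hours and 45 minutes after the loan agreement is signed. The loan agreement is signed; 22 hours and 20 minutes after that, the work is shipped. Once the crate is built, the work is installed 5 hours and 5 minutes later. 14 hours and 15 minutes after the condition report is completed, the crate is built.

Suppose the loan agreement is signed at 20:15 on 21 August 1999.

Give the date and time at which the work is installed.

The loan agreement is signed: 20:15 Aug 21, 1999.
The condition report is completed: 20:15 Aug 21, 1999 + 5h45m = 02:00 Aug 22, 1999.
The crate is built: 02:00 Aug 22, 1999 + 14h15m = 16:15 Aug 22, 1999.
The work is installed: 16:15 Aug 22, 1999 + 5h05m = 21:20 Aug 22, 1999.

21:20 on 22 August 1999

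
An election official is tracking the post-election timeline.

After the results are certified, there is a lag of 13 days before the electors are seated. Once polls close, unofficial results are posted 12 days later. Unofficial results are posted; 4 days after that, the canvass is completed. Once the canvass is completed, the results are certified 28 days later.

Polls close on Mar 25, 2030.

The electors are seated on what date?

May 21, 2030

Polls close: Mar 25, 2030.
Unofficial results are posted: Mar 25, 2030 + 12 days = Apr 6, 2030.
The canvass is completed: Apr 6, 2030 + 4 days = Apr 10, 2030.
The results are certified: Apr 10, 2030 + 28 days = May 8, 2030.
The electors are seated: May 8, 2030 + 13 days = May 21, 2030.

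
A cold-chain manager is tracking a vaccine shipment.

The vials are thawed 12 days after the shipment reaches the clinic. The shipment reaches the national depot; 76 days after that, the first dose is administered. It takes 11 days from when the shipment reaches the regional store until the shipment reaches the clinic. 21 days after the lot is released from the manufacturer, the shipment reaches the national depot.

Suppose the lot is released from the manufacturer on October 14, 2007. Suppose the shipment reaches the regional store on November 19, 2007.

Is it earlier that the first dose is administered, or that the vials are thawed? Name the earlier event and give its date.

The vials are thawed — December 12, 2007

The lot is released from the manufacturer: Oct 14, 2007.
The shipment reaches the national depot: Oct 14, 2007 + 21 days = Nov 4, 2007.
The first dose is administered: Nov 4, 2007 + 76 days = Jan 19, 2008.
The shipment reaches the regional store: Nov 19, 2007.
The shipment reaches the clinic: Nov 19, 2007 + 11 days = Nov 30, 2007.
The vials are thawed: Nov 30, 2007 + 12 days = Dec 12, 2007.
Comparing: the first dose is administered on Jan 19, 2008 vs the vials are thawed on Dec 12, 2007. Earlier: the vials are thawed.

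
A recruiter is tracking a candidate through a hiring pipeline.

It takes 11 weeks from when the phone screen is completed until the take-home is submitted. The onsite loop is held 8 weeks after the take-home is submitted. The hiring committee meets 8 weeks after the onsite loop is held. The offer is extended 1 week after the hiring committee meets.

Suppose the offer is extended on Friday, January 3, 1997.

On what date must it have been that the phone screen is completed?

The offer is extended: Jan 3, 1997.
The hiring committee meets: Jan 3, 1997 − 1 week = Dec 27, 1996.
The onsite loop is held: Dec 27, 1996 − 8 weeks = Nov 1, 1996.
The take-home is submitted: Nov 1, 1996 − 8 weeks = Sep 6, 1996.
The phone screen is completed: Sep 6, 1996 − 11 weeks = Jun 21, 1996.

Friday, June 21, 1996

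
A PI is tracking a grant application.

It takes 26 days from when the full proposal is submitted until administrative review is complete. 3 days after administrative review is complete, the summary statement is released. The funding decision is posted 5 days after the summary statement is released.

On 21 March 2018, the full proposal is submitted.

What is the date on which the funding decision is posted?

The full proposal is submitted: Mar 21, 2018.
Administrative review is complete: Mar 21, 2018 + 26 days = Apr 16, 2018.
The summary statement is released: Apr 16, 2018 + 3 days = Apr 19, 2018.
The funding decision is posted: Apr 19, 2018 + 5 days = Apr 24, 2018.

24 April 2018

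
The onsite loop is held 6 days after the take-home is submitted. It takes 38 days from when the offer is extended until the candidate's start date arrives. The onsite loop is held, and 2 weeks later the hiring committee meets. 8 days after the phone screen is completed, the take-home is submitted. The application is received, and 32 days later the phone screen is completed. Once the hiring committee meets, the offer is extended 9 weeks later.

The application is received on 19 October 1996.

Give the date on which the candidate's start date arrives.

The application is received: Oct 19, 1996.
The phone screen is completed: Oct 19, 1996 + 32 days = Nov 20, 1996.
The take-home is submitted: Nov 20, 1996 + 8 days = Nov 28, 1996.
The onsite loop is held: Nov 28, 1996 + 6 days = Dec 4, 1996.
The hiring committee meets: Dec 4, 1996 + 2 weeks = Dec 18, 1996.
The offer is extended: Dec 18, 1996 + 9 weeks = Feb 19, 1997.
The candidate's start date arrives: Feb 19, 1997 + 38 days = Mar 29, 1997.

29 March 1997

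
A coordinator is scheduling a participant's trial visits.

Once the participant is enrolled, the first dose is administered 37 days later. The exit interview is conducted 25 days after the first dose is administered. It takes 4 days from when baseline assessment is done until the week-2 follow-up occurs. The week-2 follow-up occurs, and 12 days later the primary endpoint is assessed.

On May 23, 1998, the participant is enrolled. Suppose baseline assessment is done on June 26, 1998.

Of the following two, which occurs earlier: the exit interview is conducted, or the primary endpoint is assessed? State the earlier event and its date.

The primary endpoint is assessed — July 12, 1998

The participant is enrolled: May 23, 1998.
The first dose is administered: May 23, 1998 + 37 days = Jun 29, 1998.
The exit interview is conducted: Jun 29, 1998 + 25 days = Jul 24, 1998.
Baseline assessment is done: Jun 26, 1998.
The week-2 follow-up occurs: Jun 26, 1998 + 4 days = Jun 30, 1998.
The primary endpoint is assessed: Jun 30, 1998 + 12 days = Jul 12, 1998.
Comparing: the exit interview is conducted on Jul 24, 1998 vs the primary endpoint is assessed on Jul 12, 1998. Earlier: the primary endpoint is assessed.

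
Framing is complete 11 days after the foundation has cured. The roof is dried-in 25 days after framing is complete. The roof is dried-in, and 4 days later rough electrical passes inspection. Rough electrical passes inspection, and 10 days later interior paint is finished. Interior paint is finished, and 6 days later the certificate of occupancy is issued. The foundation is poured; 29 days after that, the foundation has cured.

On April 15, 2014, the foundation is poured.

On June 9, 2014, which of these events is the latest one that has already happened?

Framing is complete

The foundation is poured: Apr 15, 2014.
The foundation has cured: Apr 15, 2014 + 29 days = May 14, 2014.
Framing is complete: May 14, 2014 + 11 days = May 25, 2014.
The roof is dried-in: May 25, 2014 + 25 days = Jun 19, 2014.
Rough electrical passes inspection: Jun 19, 2014 + 4 days = Jun 23, 2014.
Interior paint is finished: Jun 23, 2014 + 10 days = Jul 3, 2014.
The certificate of occupancy is issued: Jul 3, 2014 + 6 days = Jul 9, 2014.
Jun 9, 2014 falls between when framing is complete (May 25, 2014) and when the roof is dried-in (Jun 19, 2014).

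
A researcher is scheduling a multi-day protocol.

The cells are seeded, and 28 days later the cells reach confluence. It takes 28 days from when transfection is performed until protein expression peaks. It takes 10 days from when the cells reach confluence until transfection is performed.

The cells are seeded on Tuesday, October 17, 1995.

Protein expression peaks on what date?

Friday, December 22, 1995

The cells are seeded: Oct 17, 1995.
The cells reach confluence: Oct 17, 1995 + 28 days = Nov 14, 1995.
Transfection is performed: Nov 14, 1995 + 10 days = Nov 24, 1995.
Protein expression peaks: Nov 24, 1995 + 28 days = Dec 22, 1995.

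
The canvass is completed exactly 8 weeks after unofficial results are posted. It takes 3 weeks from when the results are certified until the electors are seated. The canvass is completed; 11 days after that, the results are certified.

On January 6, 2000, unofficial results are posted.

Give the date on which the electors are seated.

April 3, 2000

Unofficial results are posted: Jan 6, 2000.
The canvass is completed: Jan 6, 2000 + 8 weeks = Mar 2, 2000.
The results are certified: Mar 2, 2000 + 11 days = Mar 13, 2000.
The electors are seated: Mar 13, 2000 + 3 weeks = Apr 3, 2000.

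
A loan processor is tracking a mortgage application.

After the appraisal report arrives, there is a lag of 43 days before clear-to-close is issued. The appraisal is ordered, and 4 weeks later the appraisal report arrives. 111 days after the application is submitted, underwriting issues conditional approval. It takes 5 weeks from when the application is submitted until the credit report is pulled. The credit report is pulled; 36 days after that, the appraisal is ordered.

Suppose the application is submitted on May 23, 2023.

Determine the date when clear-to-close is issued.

October 12, 2023

The application is submitted: May 23, 2023.
The credit report is pulled: May 23, 2023 + 5 weeks = Jun 27, 2023.
The appraisal is ordered: Jun 27, 2023 + 36 days = Aug 2, 2023.
The appraisal report arrives: Aug 2, 2023 + 4 weeks = Aug 30, 2023.
Clear-to-close is issued: Aug 30, 2023 + 43 days = Oct 12, 2023.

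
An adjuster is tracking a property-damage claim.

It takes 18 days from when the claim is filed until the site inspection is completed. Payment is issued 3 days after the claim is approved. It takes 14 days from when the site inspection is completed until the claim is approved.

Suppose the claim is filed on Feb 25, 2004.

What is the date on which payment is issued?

The claim is filed: Feb 25, 2004.
The site inspection is completed: Feb 25, 2004 + 18 days = Mar 14, 2004.
The claim is approved: Mar 14, 2004 + 14 days = Mar 28, 2004.
Payment is issued: Mar 28, 2004 + 3 days = Mar 31, 2004.

Mar 31, 2004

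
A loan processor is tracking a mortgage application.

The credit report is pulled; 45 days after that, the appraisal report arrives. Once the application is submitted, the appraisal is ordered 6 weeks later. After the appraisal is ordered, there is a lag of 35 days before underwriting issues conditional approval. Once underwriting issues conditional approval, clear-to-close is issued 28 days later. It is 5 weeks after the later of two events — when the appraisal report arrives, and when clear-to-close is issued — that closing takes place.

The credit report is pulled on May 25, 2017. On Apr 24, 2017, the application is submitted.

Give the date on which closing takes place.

Sep 11, 2017

The credit report is pulled: May 25, 2017.
The appraisal report arrives: May 25, 2017 + 45 days = Jul 9, 2017.
The application is submitted: Apr 24, 2017.
The appraisal is ordered: Apr 24, 2017 + 6 weeks = Jun 5, 2017.
Underwriting issues conditional approval: Jun 5, 2017 + 35 days = Jul 10, 2017.
Clear-to-close is issued: Jul 10, 2017 + 28 days = Aug 7, 2017.
Both prerequisites met — the appraisal report arrives (Jul 9, 2017), clear-to-close is issued (Aug 7, 2017); the later is Aug 7, 2017.
Closing takes place: Aug 7, 2017 + 5 weeks = Sep 11, 2017.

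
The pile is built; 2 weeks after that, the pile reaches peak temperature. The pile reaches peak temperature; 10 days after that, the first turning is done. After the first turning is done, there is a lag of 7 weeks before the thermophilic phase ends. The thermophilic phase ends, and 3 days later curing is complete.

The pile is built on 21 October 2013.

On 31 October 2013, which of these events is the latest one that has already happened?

The pile is built

The pile is built: Oct 21, 2013.
The pile reaches peak temperature: Oct 21, 2013 + 2 weeks = Nov 4, 2013.
The first turning is done: Nov 4, 2013 + 10 days = Nov 14, 2013.
The thermophilic phase ends: Nov 14, 2013 + 7 weeks = Jan 2, 2014.
Curing is complete: Jan 2, 2014 + 3 days = Jan 5, 2014.
Oct 31, 2013 falls between when the pile is built (Oct 21, 2013) and when the pile reaches peak temperature (Nov 4, 2013).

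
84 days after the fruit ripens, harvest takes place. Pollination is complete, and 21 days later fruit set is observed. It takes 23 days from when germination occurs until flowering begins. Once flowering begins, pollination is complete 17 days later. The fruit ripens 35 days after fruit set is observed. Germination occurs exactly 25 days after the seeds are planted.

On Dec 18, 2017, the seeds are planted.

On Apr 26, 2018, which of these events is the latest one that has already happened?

The seeds are planted: Dec 18, 2017.
Germination occurs: Dec 18, 2017 + 25 days = Jan 12, 2018.
Flowering begins: Jan 12, 2018 + 23 days = Feb 4, 2018.
Pollination is complete: Feb 4, 2018 + 17 days = Feb 21, 2018.
Fruit set is observed: Feb 21, 2018 + 21 days = Mar 14, 2018.
The fruit ripens: Mar 14, 2018 + 35 days = Apr 18, 2018.
Harvest takes place: Apr 18, 2018 + 84 days = Jul 11, 2018.
Apr 26, 2018 falls between when the fruit ripens (Apr 18, 2018) and when harvest takes place (Jul 11, 2018).

The fruit ripens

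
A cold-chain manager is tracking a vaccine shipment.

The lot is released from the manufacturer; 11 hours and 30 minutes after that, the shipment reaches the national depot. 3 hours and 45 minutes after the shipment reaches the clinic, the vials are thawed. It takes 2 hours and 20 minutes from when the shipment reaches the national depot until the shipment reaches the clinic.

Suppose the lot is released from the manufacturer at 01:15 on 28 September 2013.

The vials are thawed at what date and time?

The lot is released from the manufacturer: 01:15 Sep 28, 2013.
The shipment reaches the national depot: 01:15 Sep 28, 2013 + 11h30m = 12:45 Sep 28, 2013.
The shipment reaches the clinic: 12:45 Sep 28, 2013 + 2h20m = 15:05 Sep 28, 2013.
The vials are thawed: 15:05 Sep 28, 2013 + 3h45m = 18:50 Sep 28, 2013.

18:50 on 28 September 2013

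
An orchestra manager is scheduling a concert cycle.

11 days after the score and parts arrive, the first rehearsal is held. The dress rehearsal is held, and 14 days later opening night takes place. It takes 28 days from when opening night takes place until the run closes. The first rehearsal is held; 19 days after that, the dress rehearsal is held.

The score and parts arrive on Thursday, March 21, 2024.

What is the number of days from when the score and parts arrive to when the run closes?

72 days

Causal path: the score and parts arrive → the first rehearsal is held → the dress rehearsal is held → opening night takes place → the run closes.
Total delay along the path: 11 + 19 + 14 + 28 = 72 days.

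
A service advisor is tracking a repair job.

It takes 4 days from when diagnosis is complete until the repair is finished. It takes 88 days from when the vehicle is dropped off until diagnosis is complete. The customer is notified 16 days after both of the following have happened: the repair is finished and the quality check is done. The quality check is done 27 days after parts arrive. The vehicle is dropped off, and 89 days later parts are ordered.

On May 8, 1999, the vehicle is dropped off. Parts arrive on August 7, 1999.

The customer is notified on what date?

September 19, 1999

The vehicle is dropped off: May 8, 1999.
Diagnosis is complete: May 8, 1999 + 88 days = Aug 4, 1999.
The repair is finished: Aug 4, 1999 + 4 days = Aug 8, 1999.
Parts arrive: Aug 7, 1999.
The quality check is done: Aug 7, 1999 + 27 days = Sep 3, 1999.
Both prerequisites met — the repair is finished (Aug 8, 1999), the quality check is done (Sep 3, 1999); the later is Sep 3, 1999.
The customer is notified: Sep 3, 1999 + 16 days = Sep 19, 1999.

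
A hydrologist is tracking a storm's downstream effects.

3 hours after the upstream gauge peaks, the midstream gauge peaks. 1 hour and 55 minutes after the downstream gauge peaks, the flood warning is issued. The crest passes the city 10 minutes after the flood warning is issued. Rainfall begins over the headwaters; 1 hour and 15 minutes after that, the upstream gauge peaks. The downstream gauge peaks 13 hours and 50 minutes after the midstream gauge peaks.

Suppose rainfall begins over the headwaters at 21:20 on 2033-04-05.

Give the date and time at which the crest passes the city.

17:30 on 2033-04-06

Rainfall begins over the headwaters: 21:20 Apr 5, 2033.
The upstream gauge peaks: 21:20 Apr 5, 2033 + 1h15m = 22:35 Apr 5, 2033.
The midstream gauge peaks: 22:35 Apr 5, 2033 + 3h = 01:35 Apr 6, 2033.
The downstream gauge peaks: 01:35 Apr 6, 2033 + 13h50m = 15:25 Apr 6, 2033.
The flood warning is issued: 15:25 Apr 6, 2033 + 1h55m = 17:20 Apr 6, 2033.
The crest passes the city: 17:20 Apr 6, 2033 + 10m = 17:30 Apr 6, 2033.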